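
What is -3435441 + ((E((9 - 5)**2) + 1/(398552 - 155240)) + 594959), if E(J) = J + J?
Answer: -691115570399/243312 ≈ -2.8404e+6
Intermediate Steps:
E(J) = 2*J
-3435441 + ((E((9 - 5)**2) + 1/(398552 - 155240)) + 594959) = -3435441 + ((2*(9 - 5)**2 + 1/(398552 - 155240)) + 594959) = -3435441 + ((2*4**2 + 1/243312) + 594959) = -3435441 + ((2*16 + 1/243312) + 594959) = -3435441 + ((32 + 1/243312) + 594959) = -3435441 + (7785985/243312 + 594959) = -3435441 + 144768450193/243312 = -691115570399/243312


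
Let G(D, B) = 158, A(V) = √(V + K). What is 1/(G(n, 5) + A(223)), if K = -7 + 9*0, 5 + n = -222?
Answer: 79/12374 - 3*√6/12374 ≈ 0.0057905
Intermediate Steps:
n = -227 (n = -5 - 222 = -227)
K = -7 (K = -7 + 0 = -7)
A(V) = √(-7 + V) (A(V) = √(V - 7) = √(-7 + V))
1/(G(n, 5) + A(223)) = 1/(158 + √(-7 + 223)) = 1/(158 + √216) = 1/(158 + 6*√6)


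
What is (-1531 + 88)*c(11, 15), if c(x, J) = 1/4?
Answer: -1443/4 ≈ -360.75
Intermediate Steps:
c(x, J) = ¼
(-1531 + 88)*c(11, 15) = (-1531 + 88)*(¼) = -1443*¼ = -1443/4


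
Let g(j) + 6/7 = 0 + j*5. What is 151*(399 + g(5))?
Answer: 447262/7 ≈ 63895.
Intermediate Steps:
g(j) = -6/7 + 5*j (g(j) = -6/7 + (0 + j*5) = -6/7 + (0 + 5*j) = -6/7 + 5*j)
151*(399 + g(5)) = 151*(399 + (-6/7 + 5*5)) = 151*(399 + (-6/7 + 25)) = 151*(399 + 169/7) = 151*(2962/7) = 447262/7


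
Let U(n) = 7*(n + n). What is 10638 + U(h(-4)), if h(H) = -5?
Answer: 10568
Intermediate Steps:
U(n) = 14*n (U(n) = 7*(2*n) = 14*n)
10638 + U(h(-4)) = 10638 + 14*(-5) = 10638 - 70 = 10568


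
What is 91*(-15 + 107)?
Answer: 8372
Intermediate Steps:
91*(-15 + 107) = 91*92 = 8372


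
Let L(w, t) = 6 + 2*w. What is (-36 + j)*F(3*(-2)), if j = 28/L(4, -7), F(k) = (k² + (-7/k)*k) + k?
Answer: -782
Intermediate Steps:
F(k) = -7 + k + k² (F(k) = (k² - 7) + k = (-7 + k²) + k = -7 + k + k²)
j = 2 (j = 28/(6 + 2*4) = 28/(6 + 8) = 28/14 = 28*(1/14) = 2)
(-36 + j)*F(3*(-2)) = (-36 + 2)*(-7 + 3*(-2) + (3*(-2))²) = -34*(-7 - 6 + (-6)²) = -34*(-7 - 6 + 36) = -34*23 = -782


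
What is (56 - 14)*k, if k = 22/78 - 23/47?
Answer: -5320/611 ≈ -8.7070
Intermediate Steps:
k = -380/1833 (k = 22*(1/78) - 23*1/47 = 11/39 - 23/47 = -380/1833 ≈ -0.20731)
(56 - 14)*k = (56 - 14)*(-380/1833) = 42*(-380/1833) = -5320/611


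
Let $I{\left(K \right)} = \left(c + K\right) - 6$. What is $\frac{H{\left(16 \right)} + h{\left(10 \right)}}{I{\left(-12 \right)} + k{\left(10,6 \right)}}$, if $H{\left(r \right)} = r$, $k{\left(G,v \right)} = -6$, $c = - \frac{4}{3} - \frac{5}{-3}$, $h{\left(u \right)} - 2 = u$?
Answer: $- \frac{84}{71} \approx -1.1831$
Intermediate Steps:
$h{\left(u \right)} = 2 + u$
$c = \frac{1}{3}$ ($c = \left(-4\right) \frac{1}{3} - - \frac{5}{3} = - \frac{4}{3} + \frac{5}{3} = \frac{1}{3} \approx 0.33333$)
$I{\left(K \right)} = - \frac{17}{3} + K$ ($I{\left(K \right)} = \left(\frac{1}{3} + K\right) - 6 = - \frac{17}{3} + K$)
$\frac{H{\left(16 \right)} + h{\left(10 \right)}}{I{\left(-12 \right)} + k{\left(10,6 \right)}} = \frac{16 + \left(2 + 10\right)}{\left(- \frac{17}{3} - 12\right) - 6} = \frac{16 + 12}{- \frac{53}{3} - 6} = \frac{28}{- \frac{71}{3}} = 28 \left(- \frac{3}{71}\right) = - \frac{84}{71}$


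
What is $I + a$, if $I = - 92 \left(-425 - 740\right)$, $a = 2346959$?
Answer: $2454139$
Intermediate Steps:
$I = 107180$ ($I = \left(-92\right) \left(-1165\right) = 107180$)
$I + a = 107180 + 2346959 = 2454139$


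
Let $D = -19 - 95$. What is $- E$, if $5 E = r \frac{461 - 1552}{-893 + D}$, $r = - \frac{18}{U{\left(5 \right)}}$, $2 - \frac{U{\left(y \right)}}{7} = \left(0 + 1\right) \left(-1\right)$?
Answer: $\frac{6546}{35245} \approx 0.18573$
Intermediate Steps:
$U{\left(y \right)} = 21$ ($U{\left(y \right)} = 14 - 7 \left(0 + 1\right) \left(-1\right) = 14 - 7 \cdot 1 \left(-1\right) = 14 - -7 = 14 + 7 = 21$)
$D = -114$ ($D = -19 - 95 = -114$)
$r = - \frac{6}{7}$ ($r = - \frac{18}{21} = \left(-18\right) \frac{1}{21} = - \frac{6}{7} \approx -0.85714$)
$E = - \frac{6546}{35245}$ ($E = \frac{\left(- \frac{6}{7}\right) \frac{461 - 1552}{-893 - 114}}{5} = \frac{\left(- \frac{6}{7}\right) \left(- \frac{1091}{-1007}\right)}{5} = \frac{\left(- \frac{6}{7}\right) \left(\left(-1091\right) \left(- \frac{1}{1007}\right)\right)}{5} = \frac{\left(- \frac{6}{7}\right) \frac{1091}{1007}}{5} = \frac{1}{5} \left(- \frac{6546}{7049}\right) = - \frac{6546}{35245} \approx -0.18573$)
$- E = \left(-1\right) \left(- \frac{6546}{35245}\right) = \frac{6546}{35245}$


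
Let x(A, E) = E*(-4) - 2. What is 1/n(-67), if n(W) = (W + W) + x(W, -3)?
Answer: -1/124 ≈ -0.0080645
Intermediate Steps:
x(A, E) = -2 - 4*E (x(A, E) = -4*E - 2 = -2 - 4*E)
n(W) = 10 + 2*W (n(W) = (W + W) + (-2 - 4*(-3)) = 2*W + (-2 + 12) = 2*W + 10 = 10 + 2*W)
1/n(-67) = 1/(10 + 2*(-67)) = 1/(10 - 134) = 1/(-124) = -1/124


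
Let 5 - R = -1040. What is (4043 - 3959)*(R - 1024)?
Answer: 1764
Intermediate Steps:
R = 1045 (R = 5 - 1*(-1040) = 5 + 1040 = 1045)
(4043 - 3959)*(R - 1024) = (4043 - 3959)*(1045 - 1024) = 84*21 = 1764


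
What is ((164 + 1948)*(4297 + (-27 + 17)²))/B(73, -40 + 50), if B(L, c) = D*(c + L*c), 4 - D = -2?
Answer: 386936/185 ≈ 2091.5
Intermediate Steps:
D = 6 (D = 4 - 1*(-2) = 4 + 2 = 6)
B(L, c) = 6*c + 6*L*c (B(L, c) = 6*(c + L*c) = 6*c + 6*L*c)
((164 + 1948)*(4297 + (-27 + 17)²))/B(73, -40 + 50) = ((164 + 1948)*(4297 + (-27 + 17)²))/((6*(-40 + 50)*(1 + 73))) = (2112*(4297 + (-10)²))/((6*10*74)) = (2112*(4297 + 100))/4440 = (2112*4397)*(1/4440) = 9286464*(1/4440) = 386936/185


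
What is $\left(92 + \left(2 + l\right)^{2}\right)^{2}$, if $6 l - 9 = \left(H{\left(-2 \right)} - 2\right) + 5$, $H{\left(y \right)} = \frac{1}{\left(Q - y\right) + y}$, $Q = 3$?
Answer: $\frac{1234608769}{104976} \approx 11761.0$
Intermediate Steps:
$H{\left(y \right)} = \frac{1}{3}$ ($H{\left(y \right)} = \frac{1}{\left(3 - y\right) + y} = \frac{1}{3}$)
$l = \frac{37}{18}$ ($l = \frac{3}{2} + \frac{\left(\frac{1}{3} - 2\right) + 5}{6} = \frac{3}{2} + \frac{- \frac{5}{3} + 5}{6} = \frac{3}{2} + \frac{1}{6} \cdot \frac{10}{3} = \frac{3}{2} + \frac{5}{9} = \frac{37}{18} \approx 2.0556$)
$\left(92 + \left(2 + l\right)^{2}\right)^{2} = \left(92 + \left(2 + \frac{37}{18}\right)^{2}\right)^{2} = \left(92 + \left(\frac{73}{18}\right)^{2}\right)^{2} = \left(92 + \frac{5329}{324}\right)^{2} = \left(\frac{35137}{324}\right)^{2} = \frac{1234608769}{104976}$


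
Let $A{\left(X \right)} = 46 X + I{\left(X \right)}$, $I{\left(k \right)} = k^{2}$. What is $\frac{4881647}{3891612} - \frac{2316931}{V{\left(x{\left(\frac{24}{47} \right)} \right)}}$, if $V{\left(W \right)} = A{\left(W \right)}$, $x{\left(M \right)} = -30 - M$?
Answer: $\frac{1660229819632691}{338554677552} \approx 4903.9$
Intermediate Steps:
$A{\left(X \right)} = X^{2} + 46 X$ ($A{\left(X \right)} = 46 X + X^{2} = X^{2} + 46 X$)
$V{\left(W \right)} = W \left(46 + W\right)$
$\frac{4881647}{3891612} - \frac{2316931}{V{\left(x{\left(\frac{24}{47} \right)} \right)}} = \frac{4881647}{3891612} - \frac{2316931}{\left(-30 - \frac{24}{47}\right) \left(46 - \left(30 + \frac{24}{47}\right)\right)} = 4881647 \cdot \frac{1}{3891612} - \frac{2316931}{\left(-30 - 24 \cdot \frac{1}{47}\right) \left(46 - \left(30 + 24 \cdot \frac{1}{47}\right)\right)} = \frac{4881647}{3891612} - \frac{2316931}{\left(-30 - \frac{24}{47}\right) \left(46 - \frac{1434}{47}\right)} = \frac{4881647}{3891612} - \frac{2316931}{\left(- \frac{1434}{47}\right) \left(46 - \frac{1434}{47}\right)} = \frac{4881647}{3891612} - \frac{2316931}{\left(- \frac{1434}{47}\right) \frac{728}{47}} = \frac{4881647}{3891612} - \frac{2316931}{- \frac{1043952}{2209}} = \frac{4881647}{3891612} - - \frac{5118100579}{1043952} = \frac{4881647}{3891612} + \frac{5118100579}{1043952} = \frac{1660229819632691}{338554677552}$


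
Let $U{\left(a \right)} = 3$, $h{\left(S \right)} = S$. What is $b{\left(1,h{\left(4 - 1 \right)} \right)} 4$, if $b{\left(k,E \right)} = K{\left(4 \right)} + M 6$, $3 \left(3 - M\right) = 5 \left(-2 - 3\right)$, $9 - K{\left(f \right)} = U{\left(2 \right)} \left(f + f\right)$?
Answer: $212$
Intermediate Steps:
$K{\left(f \right)} = 9 - 6 f$ ($K{\left(f \right)} = 9 - 3 \left(f + f\right) = 9 - 3 \cdot 2 f = 9 - 6 f$)
$M = \frac{34}{3}$ ($M = 3 - \frac{5 \left(-2 - 3\right)}{3} = 3 - \frac{5 \left(-5\right)}{3} = 3 - - \frac{25}{3} = 3 + \frac{25}{3} = \frac{34}{3} \approx 11.333$)
$b{\left(k,E \right)} = 53$ ($b{\left(k,E \right)} = \left(9 - 24\right) + \frac{34}{3} \cdot 6 = \left(9 - 24\right) + 68 = -15 + 68 = 53$)
$b{\left(1,h{\left(4 - 1 \right)} \right)} 4 = 53 \cdot 4 = 212$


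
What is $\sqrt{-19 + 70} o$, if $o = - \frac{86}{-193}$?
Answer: $\frac{86 \sqrt{51}}{193} \approx 3.1822$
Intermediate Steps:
$o = \frac{86}{193}$ ($o = \left(-86\right) \left(- \frac{1}{193}\right) = \frac{86}{193} \approx 0.4456$)
$\sqrt{-19 + 70} o = \sqrt{-19 + 70} \cdot \frac{86}{193} = \sqrt{51} \cdot \frac{86}{193} = \frac{86 \sqrt{51}}{193}$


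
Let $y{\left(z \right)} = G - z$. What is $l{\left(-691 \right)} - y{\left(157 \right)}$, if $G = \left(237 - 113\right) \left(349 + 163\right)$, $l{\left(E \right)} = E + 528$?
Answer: $-63494$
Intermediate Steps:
$l{\left(E \right)} = 528 + E$
$G = 63488$ ($G = 124 \cdot 512 = 63488$)
$y{\left(z \right)} = 63488 - z$
$l{\left(-691 \right)} - y{\left(157 \right)} = \left(528 - 691\right) - \left(63488 - 157\right) = -163 - \left(63488 - 157\right) = -163 - 63331 = -63494$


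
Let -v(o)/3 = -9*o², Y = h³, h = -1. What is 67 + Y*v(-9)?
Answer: -2120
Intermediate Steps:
Y = -1 (Y = (-1)³ = -1)
v(o) = 27*o² (v(o) = -(-27)*o² = 27*o²)
67 + Y*v(-9) = 67 - 27*(-9)² = 67 - 27*81 = 67 - 1*2187 = 67 - 2187 = -2120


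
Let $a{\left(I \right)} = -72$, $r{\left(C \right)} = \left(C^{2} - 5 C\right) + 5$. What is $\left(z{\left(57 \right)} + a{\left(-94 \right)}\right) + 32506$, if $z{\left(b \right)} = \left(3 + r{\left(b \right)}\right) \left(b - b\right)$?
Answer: $32434$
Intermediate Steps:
$r{\left(C \right)} = 5 + C^{2} - 5 C$
$z{\left(b \right)} = 0$ ($z{\left(b \right)} = \left(3 + \left(5 + b^{2} - 5 b\right)\right) \left(b - b\right) = \left(8 + b^{2} - 5 b\right) 0 = 0$)
$\left(z{\left(57 \right)} + a{\left(-94 \right)}\right) + 32506 = \left(0 - 72\right) + 32506 = -72 + 32506 = 32434$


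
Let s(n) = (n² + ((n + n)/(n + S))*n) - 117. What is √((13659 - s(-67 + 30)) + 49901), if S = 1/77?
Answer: √7906048445/356 ≈ 249.76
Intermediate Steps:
S = 1/77 ≈ 0.012987
s(n) = -117 + n² + 2*n²/(1/77 + n) (s(n) = (n² + ((n + n)/(n + 1/77))*n) - 117 = (n² + ((2*n)/(1/77 + n))*n) - 117 = (n² + (2*n/(1/77 + n))*n) - 117 = (n² + 2*n²/(1/77 + n)) - 117 = -117 + n² + 2*n²/(1/77 + n))
√((13659 - s(-67 + 30)) + 49901) = √((13659 - (-117 - 9009*(-67 + 30) + 77*(-67 + 30)³ + 155*(-67 + 30)²)/(1 + 77*(-67 + 30))) + 49901) = √((13659 - (-117 - 9009*(-37) + 77*(-37)³ + 155*(-37)²)/(1 + 77*(-37))) + 49901) = √((13659 - (-117 + 333333 + 77*(-50653) + 155*1369)/(1 - 2849)) + 49901) = √((13659 - (-117 + 333333 - 3900281 + 212195)/(-2848)) + 49901) = √((13659 - (-1)*(-3354870)/2848) + 49901) = √((13659 - 1*1677435/1424) + 49901) = √((13659 - 1677435/1424) + 49901) = √(17772981/1424 + 49901) = √(88832005/1424) = √7906048445/356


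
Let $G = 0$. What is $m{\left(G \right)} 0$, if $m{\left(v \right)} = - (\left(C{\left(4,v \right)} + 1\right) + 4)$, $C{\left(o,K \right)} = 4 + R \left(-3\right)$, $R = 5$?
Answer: $0$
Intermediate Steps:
$C{\left(o,K \right)} = -11$ ($C{\left(o,K \right)} = 4 + 5 \left(-3\right) = 4 - 15 = -11$)
$m{\left(v \right)} = 6$ ($m{\left(v \right)} = - (\left(-11 + 1\right) + 4) = - (-10 + 4) = \left(-1\right) \left(-6\right) = 6$)
$m{\left(G \right)} 0 = 6 \cdot 0 = 0$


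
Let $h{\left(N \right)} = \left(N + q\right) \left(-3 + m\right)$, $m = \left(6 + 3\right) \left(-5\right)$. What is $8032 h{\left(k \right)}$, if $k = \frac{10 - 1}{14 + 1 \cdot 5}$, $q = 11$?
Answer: $- \frac{84046848}{19} \approx -4.4235 \cdot 10^{6}$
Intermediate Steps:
$k = \frac{9}{19}$ ($k = \frac{9}{14 + 5} = \frac{9}{19} \approx 0.47368$)
$m = -45$ ($m = 9 \left(-5\right) = -45$)
$h{\left(N \right)} = -528 - 48 N$ ($h{\left(N \right)} = \left(N + 11\right) \left(-3 - 45\right) = \left(11 + N\right) \left(-48\right) = -528 - 48 N$)
$8032 h{\left(k \right)} = 8032 \left(-528 - \frac{432}{19}\right) = 8032 \left(- \frac{10464}{19}\right) = - \frac{84046848}{19}$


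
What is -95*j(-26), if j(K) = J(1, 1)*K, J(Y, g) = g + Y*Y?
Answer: 4940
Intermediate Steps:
J(Y, g) = g + Y²
j(K) = 2*K (j(K) = (1 + 1²)*K = (1 + 1)*K = 2*K)
-95*j(-26) = -190*(-26) = -95*(-52) = 4940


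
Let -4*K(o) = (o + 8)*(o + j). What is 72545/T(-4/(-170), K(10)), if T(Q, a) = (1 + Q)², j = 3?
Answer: 524137625/7569 ≈ 69248.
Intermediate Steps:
K(o) = -(3 + o)*(8 + o)/4 (K(o) = -(o + 8)*(o + 3)/4 = -(8 + o)*(3 + o)/4 = -(3 + o)*(8 + o)/4)
72545/T(-4/(-170), K(10)) = 72545/((1 - 4/(-170))²) = 72545/((1 - 4*(-1/170))²) = 72545/((1 + 2/85)²) = 72545/((87/85)²) = 72545/(7569/7225) = 72545*(7225/7569) = 524137625/7569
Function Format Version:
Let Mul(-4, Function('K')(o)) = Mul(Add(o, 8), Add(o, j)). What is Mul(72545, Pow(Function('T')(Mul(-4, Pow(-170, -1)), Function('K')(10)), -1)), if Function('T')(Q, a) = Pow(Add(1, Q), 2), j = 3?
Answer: Rational(524137625, 7569) ≈ 69248.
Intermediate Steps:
Function('K')(o) = Mul(Rational(-1, 4), Add(3, o), Add(8, o)) (Function('K')(o) = Mul(Rational(-1, 4), Mul(Add(o, 8), Add(o, 3))) = Mul(Rational(-1, 4), Mul(Add(8, o), Add(3, o))) = Mul(Rational(-1, 4), Mul(Add(3, o), Add(8, o))) = Mul(Rational(-1, 4), Add(3, o), Add(8, o)))
Mul(72545, Pow(Function('T')(Mul(-4, Pow(-170, -1)), Function('K')(10)), -1)) = Mul(72545, Pow(Pow(Add(1, Mul(-4, Pow(-170, -1))), 2), -1)) = Mul(72545, Pow(Pow(Add(1, Mul(-4, Rational(-1, 170))), 2), -1)) = Mul(72545, Pow(Pow(Add(1, Rational(2, 85)), 2), -1)) = Mul(72545, Pow(Pow(Rational(87, 85), 2), -1)) = Mul(72545, Pow(Rational(7569, 7225), -1)) = Mul(72545, Rational(7225, 7569)) = Rational(524137625, 7569)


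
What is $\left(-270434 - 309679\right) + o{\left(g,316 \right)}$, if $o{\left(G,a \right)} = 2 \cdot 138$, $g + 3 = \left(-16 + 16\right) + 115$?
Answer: $-579837$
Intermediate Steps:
$g = 112$ ($g = -3 + \left(\left(-16 + 16\right) + 115\right) = -3 + \left(0 + 115\right) = -3 + 115 = 112$)
$o{\left(G,a \right)} = 276$
$\left(-270434 - 309679\right) + o{\left(g,316 \right)} = \left(-270434 - 309679\right) + 276 = -580113 + 276 = -579837$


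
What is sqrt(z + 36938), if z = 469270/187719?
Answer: 2*sqrt(6641453868513)/26817 ≈ 192.20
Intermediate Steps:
z = 469270/187719 (z = 469270*(1/187719) = 469270/187719 ≈ 2.4999)
sqrt(z + 36938) = sqrt(469270/187719 + 36938) = sqrt(6934433692/187719) = 2*sqrt(6641453868513)/26817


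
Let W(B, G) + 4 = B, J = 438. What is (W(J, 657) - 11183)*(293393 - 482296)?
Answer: 2030518347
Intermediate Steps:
W(B, G) = -4 + B
(W(J, 657) - 11183)*(293393 - 482296) = ((-4 + 438) - 11183)*(293393 - 482296) = (434 - 11183)*(-188903) = -10749*(-188903) = 2030518347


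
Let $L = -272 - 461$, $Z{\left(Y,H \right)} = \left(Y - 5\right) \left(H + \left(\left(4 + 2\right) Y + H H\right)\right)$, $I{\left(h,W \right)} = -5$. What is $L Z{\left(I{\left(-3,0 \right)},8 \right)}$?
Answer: $307860$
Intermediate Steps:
$Z{\left(Y,H \right)} = \left(-5 + Y\right) \left(H + H^{2} + 6 Y\right)$ ($Z{\left(Y,H \right)} = \left(-5 + Y\right) \left(H + \left(6 Y + H^{2}\right)\right) = \left(-5 + Y\right) \left(H + \left(H^{2} + 6 Y\right)\right) = \left(-5 + Y\right) \left(H + H^{2} + 6 Y\right)$)
$L = -733$ ($L = -272 - 461 = -733$)
$L Z{\left(I{\left(-3,0 \right)},8 \right)} = - 733 \left(\left(-30\right) \left(-5\right) - 40 - 5 \cdot 8^{2} + 6 \left(-5\right)^{2} + 8 \left(-5\right) - 5 \cdot 8^{2}\right) = - 733 \left(150 - 40 - 320 + 6 \cdot 25 - 40 - 320\right) = - 733 \left(150 - 40 - 320 + 150 - 40 - 320\right) = \left(-733\right) \left(-420\right) = 307860$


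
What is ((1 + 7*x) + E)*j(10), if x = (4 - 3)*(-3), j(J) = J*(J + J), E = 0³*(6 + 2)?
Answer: -4000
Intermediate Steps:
E = 0 (E = 0*8 = 0)
j(J) = 2*J² (j(J) = J*(2*J) = 2*J²)
x = -3 (x = 1*(-3) = -3)
((1 + 7*x) + E)*j(10) = ((1 + 7*(-3)) + 0)*(2*10²) = ((1 - 21) + 0)*(2*100) = (-20 + 0)*200 = -20*200 = -4000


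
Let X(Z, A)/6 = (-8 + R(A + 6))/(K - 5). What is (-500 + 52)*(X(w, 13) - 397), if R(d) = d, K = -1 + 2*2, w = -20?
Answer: 192640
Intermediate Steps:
K = 3 (K = -1 + 4 = 3)
X(Z, A) = 6 - 3*A (X(Z, A) = 6*((-8 + (A + 6))/(3 - 5)) = 6*((-8 + (6 + A))/(-2)) = 6*((-2 + A)*(-1/2)) = 6*(1 - A/2) = 6 - 3*A)
(-500 + 52)*(X(w, 13) - 397) = (-500 + 52)*((6 - 3*13) - 397) = -448*((6 - 39) - 397) = -448*(-33 - 397) = -448*(-430) = 192640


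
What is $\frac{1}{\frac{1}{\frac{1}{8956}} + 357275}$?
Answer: $\frac{1}{366231} \approx 2.7305 \cdot 10^{-6}$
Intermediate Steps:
$\frac{1}{\frac{1}{\frac{1}{8956}} + 357275} = \frac{1}{8956 + 357275} = \frac{1}{366231}$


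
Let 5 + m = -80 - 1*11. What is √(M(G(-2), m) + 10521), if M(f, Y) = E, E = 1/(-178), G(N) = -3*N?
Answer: √333347186/178 ≈ 102.57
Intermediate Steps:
E = -1/178 ≈ -0.0056180
m = -96 (m = -5 + (-80 - 1*11) = -5 + (-80 - 11) = -5 - 91 = -96)
M(f, Y) = -1/178
√(M(G(-2), m) + 10521) = √(-1/178 + 10521) = √(1872737/178) = √333347186/178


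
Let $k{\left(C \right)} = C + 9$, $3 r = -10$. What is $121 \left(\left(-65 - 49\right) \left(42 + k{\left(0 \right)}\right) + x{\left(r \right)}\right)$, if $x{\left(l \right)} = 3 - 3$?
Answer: $-703494$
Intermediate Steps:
$r = - \frac{10}{3}$ ($r = \frac{1}{3} \left(-10\right) = - \frac{10}{3} \approx -3.3333$)
$k{\left(C \right)} = 9 + C$
$x{\left(l \right)} = 0$ ($x{\left(l \right)} = 3 - 3 = 0$)
$121 \left(\left(-65 - 49\right) \left(42 + k{\left(0 \right)}\right) + x{\left(r \right)}\right) = 121 \left(\left(-65 - 49\right) \left(42 + \left(9 + 0\right)\right) + 0\right) = 121 \left(- 114 \left(42 + 9\right) + 0\right) = 121 \left(\left(-114\right) 51 + 0\right) = 121 \left(-5814 + 0\right) = 121 \left(-5814\right) = -703494$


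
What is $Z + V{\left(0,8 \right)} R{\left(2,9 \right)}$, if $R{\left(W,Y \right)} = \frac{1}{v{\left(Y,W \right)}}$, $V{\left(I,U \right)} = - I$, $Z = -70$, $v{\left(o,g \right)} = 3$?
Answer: $-70$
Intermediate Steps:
$R{\left(W,Y \right)} = \frac{1}{3}$
$Z + V{\left(0,8 \right)} R{\left(2,9 \right)} = -70 + \left(-1\right) 0 \cdot \frac{1}{3} = -70 + 0 \cdot \frac{1}{3} = -70 + 0 = -70$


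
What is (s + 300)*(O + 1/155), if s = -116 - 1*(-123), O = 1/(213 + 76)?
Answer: 136308/44795 ≈ 3.0429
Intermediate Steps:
O = 1/289 ≈ 0.0034602
s = 7 (s = -116 + 123 = 7)
(s + 300)*(O + 1/155) = (7 + 300)*(1/289 + 1/155) = 307*(1/289 + 1/155) = 307*(444/44795) = 136308/44795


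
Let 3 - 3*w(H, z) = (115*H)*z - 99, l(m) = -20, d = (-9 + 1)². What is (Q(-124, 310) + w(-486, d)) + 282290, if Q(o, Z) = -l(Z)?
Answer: 1474664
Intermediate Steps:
d = 64 (d = (-8)² = 64)
Q(o, Z) = 20 (Q(o, Z) = -1*(-20) = 20)
w(H, z) = 34 - 115*H*z/3 (w(H, z) = 1 - ((115*H)*z - 99)/3 = 1 - (115*H*z - 99)/3 = 1 - (-99 + 115*H*z)/3 = 1 + (33 - 115*H*z/3) = 34 - 115*H*z/3)
(Q(-124, 310) + w(-486, d)) + 282290 = (20 + (34 - 115/3*(-486)*64)) + 282290 = (20 + (34 + 1192320)) + 282290 = (20 + 1192354) + 282290 = 1192374 + 282290 = 1474664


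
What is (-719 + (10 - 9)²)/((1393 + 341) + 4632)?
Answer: -359/3183 ≈ -0.11279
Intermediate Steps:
(-719 + (10 - 9)²)/((1393 + 341) + 4632) = (-719 + 1²)/(1734 + 4632) = (-719 + 1)/6366 = -718*1/6366 = -359/3183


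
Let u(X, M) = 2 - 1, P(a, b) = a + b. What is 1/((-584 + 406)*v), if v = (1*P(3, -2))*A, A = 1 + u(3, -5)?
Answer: -1/356 ≈ -0.0028090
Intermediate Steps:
u(X, M) = 1
A = 2 (A = 1 + 1 = 2)
v = 2 (v = (1*(3 - 2))*2 = (1*1)*2 = 1*2 = 2)
1/((-584 + 406)*v) = 1/((-584 + 406)*2) = (1/2)/(-178) = -1/178*1/2 = -1/356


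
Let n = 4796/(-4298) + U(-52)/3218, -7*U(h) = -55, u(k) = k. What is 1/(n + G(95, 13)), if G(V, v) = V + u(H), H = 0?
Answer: 6915482/649270911 ≈ 0.010651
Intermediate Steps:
U(h) = 55/7 (U(h) = -1/7*(-55) = 55/7)
n = -7699879/6915482 (n = 4796/(-4298) + (55/7)/3218 = 4796*(-1/4298) + (55/7)*(1/3218) = -2398/2149 + 55/22526 = -7699879/6915482 ≈ -1.1134)
G(V, v) = V (G(V, v) = V + 0 = V)
1/(n + G(95, 13)) = 1/(-7699879/6915482 + 95) = 1/(649270911/6915482) = 6915482/649270911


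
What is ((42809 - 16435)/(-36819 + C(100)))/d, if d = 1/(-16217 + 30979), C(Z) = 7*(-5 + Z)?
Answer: -194666494/18077 ≈ -10769.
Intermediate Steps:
C(Z) = -35 + 7*Z
d = 1/14762 ≈ 6.7741e-5
((42809 - 16435)/(-36819 + C(100)))/d = ((42809 - 16435)/(-36819 + (-35 + 7*100)))/(1/14762) = (26374/(-36819 + (-35 + 700)))*14762 = (26374/(-36819 + 665))*14762 = (26374/(-36154))*14762 = (26374*(-1/36154))*14762 = -13187/18077*14762 = -194666494/18077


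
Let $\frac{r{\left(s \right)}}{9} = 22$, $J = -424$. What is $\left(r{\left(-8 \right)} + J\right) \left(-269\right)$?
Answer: $60794$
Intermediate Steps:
$r{\left(s \right)} = 198$ ($r{\left(s \right)} = 9 \cdot 22 = 198$)
$\left(r{\left(-8 \right)} + J\right) \left(-269\right) = \left(198 - 424\right) \left(-269\right) = \left(-226\right) \left(-269\right) = 60794$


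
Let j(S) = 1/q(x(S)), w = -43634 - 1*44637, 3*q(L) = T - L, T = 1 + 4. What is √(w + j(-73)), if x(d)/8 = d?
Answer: 8*I*√478485341/589 ≈ 297.1*I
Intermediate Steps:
T = 5
x(d) = 8*d
q(L) = 5/3 - L/3 (q(L) = (5 - L)/3 = 5/3 - L/3)
w = -88271 (w = -43634 - 44637 = -88271)
j(S) = 1/(5/3 - 8*S/3)
√(w + j(-73)) = √(-88271 - 3/(-5 + 8*(-73))) = √(-88271 - 3/(-5 - 584)) = √(-88271 - 3/(-589)) = √(-88271 - 3*(-1/589)) = √(-88271 + 3/589) = √(-51991616/589) = 8*I*√478485341/589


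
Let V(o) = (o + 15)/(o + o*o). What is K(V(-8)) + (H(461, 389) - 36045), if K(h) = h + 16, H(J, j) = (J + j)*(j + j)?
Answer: 5002169/8 ≈ 6.2527e+5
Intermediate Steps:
H(J, j) = 2*j*(J + j) (H(J, j) = (J + j)*(2*j) = 2*j*(J + j))
V(o) = (15 + o)/(o + o²)
K(h) = 16 + h
K(V(-8)) + (H(461, 389) - 36045) = (16 + (15 - 8)/((-8)*(1 - 8))) + (2*389*(461 + 389) - 36045) = (16 - ⅛*7/(-7)) + (2*389*850 - 36045) = (16 - ⅛*(-⅐)*7) + (661300 - 36045) = (16 + ⅛) + 625255 = 129/8 + 625255 = 5002169/8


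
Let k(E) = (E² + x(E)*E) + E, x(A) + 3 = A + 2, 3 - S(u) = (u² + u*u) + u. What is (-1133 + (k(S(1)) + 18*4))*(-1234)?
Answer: 1309274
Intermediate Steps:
S(u) = 3 - u - 2*u² (S(u) = 3 - ((u² + u*u) + u) = 3 - ((u² + u²) + u) = 3 - (2*u² + u) = 3 - (u + 2*u²) = 3 + (-u - 2*u²) = 3 - u - 2*u²)
x(A) = -1 + A (x(A) = -3 + (A + 2) = -3 + (2 + A) = -1 + A)
k(E) = E + E² + E*(-1 + E) (k(E) = (E² + (-1 + E)*E) + E = (E² + E*(-1 + E)) + E = E + E² + E*(-1 + E))
(-1133 + (k(S(1)) + 18*4))*(-1234) = (-1133 + (2*(3 - 1*1 - 2*1²)² + 18*4))*(-1234) = (-1133 + (2*(3 - 1 - 2*1)² + 72))*(-1234) = (-1133 + (2*(3 - 1 - 2)² + 72))*(-1234) = (-1133 + (2*0² + 72))*(-1234) = (-1133 + (2*0 + 72))*(-1234) = (-1133 + (0 + 72))*(-1234) = (-1133 + 72)*(-1234) = -1061*(-1234) = 1309274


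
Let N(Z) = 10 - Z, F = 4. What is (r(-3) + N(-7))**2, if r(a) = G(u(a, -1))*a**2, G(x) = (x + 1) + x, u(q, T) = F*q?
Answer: 36100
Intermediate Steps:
u(q, T) = 4*q
G(x) = 1 + 2*x (G(x) = (1 + x) + x = 1 + 2*x)
r(a) = a**2*(1 + 8*a) (r(a) = (1 + 2*(4*a))*a**2 = (1 + 8*a)*a**2 = a**2*(1 + 8*a))
(r(-3) + N(-7))**2 = ((-3)**2*(1 + 8*(-3)) + (10 - 1*(-7)))**2 = (9*(1 - 24) + (10 + 7))**2 = (9*(-23) + 17)**2 = (-207 + 17)**2 = (-190)**2 = 36100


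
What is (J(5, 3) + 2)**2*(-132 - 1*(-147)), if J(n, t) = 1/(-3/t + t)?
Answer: 375/4 ≈ 93.750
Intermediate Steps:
J(n, t) = 1/(t - 3/t)
(J(5, 3) + 2)**2*(-132 - 1*(-147)) = (3/(-3 + 3**2) + 2)**2*(-132 - 1*(-147)) = (3/(-3 + 9) + 2)**2*(-132 + 147) = (3/6 + 2)**2*15 = (3*(1/6) + 2)**2*15 = (1/2 + 2)**2*15 = (5/2)**2*15 = (25/4)*15 = 375/4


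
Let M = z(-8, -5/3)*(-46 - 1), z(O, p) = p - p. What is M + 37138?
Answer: 37138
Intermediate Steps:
z(O, p) = 0
M = 0 (M = 0*(-46 - 1) = 0*(-47) = 0)
M + 37138 = 0 + 37138 = 37138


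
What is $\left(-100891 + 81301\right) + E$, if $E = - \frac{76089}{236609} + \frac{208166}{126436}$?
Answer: $- \frac{293006379877435}{14957947762} \approx -19589.0$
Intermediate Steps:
$E = \frac{19816780145}{14957947762}$ ($E = \left(-76089\right) \frac{1}{236609} + 208166 \cdot \frac{1}{126436} = - \frac{76089}{236609} + \frac{104083}{63218} = \frac{19816780145}{14957947762} \approx 1.3248$)
$\left(-100891 + 81301\right) + E = \left(-100891 + 81301\right) + \frac{19816780145}{14957947762} = -19590 + \frac{19816780145}{14957947762} = - \frac{293006379877435}{14957947762}$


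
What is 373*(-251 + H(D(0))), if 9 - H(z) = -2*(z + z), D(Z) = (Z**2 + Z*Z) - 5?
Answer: -97726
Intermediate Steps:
D(Z) = -5 + 2*Z**2 (D(Z) = (Z**2 + Z**2) - 5 = 2*Z**2 - 5 = -5 + 2*Z**2)
H(z) = 9 + 4*z (H(z) = 9 - (-2)*(z + z) = 9 - (-2)*2*z = 9 - (-4)*z = 9 + 4*z)
373*(-251 + H(D(0))) = 373*(-251 + (9 + 4*(-5 + 2*0**2))) = 373*(-251 + (9 + 4*(-5 + 2*0))) = 373*(-251 + (9 + 4*(-5 + 0))) = 373*(-251 + (9 + 4*(-5))) = 373*(-251 + (9 - 20)) = 373*(-251 - 11) = 373*(-262) = -97726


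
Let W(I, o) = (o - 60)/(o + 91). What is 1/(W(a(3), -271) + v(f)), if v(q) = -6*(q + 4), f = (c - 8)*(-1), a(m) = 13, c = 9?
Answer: -180/2909 ≈ -0.061877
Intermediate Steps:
W(I, o) = (-60 + o)/(91 + o)
f = -1 (f = (9 - 8)*(-1) = 1*(-1) = -1)
v(q) = -24 - 6*q (v(q) = -6*(4 + q) = -24 - 6*q)
1/(W(a(3), -271) + v(f)) = 1/((-60 - 271)/(91 - 271) + (-24 - 6*(-1))) = 1/(-331/(-180) + (-24 + 6)) = 1/(-1/180*(-331) - 18) = 1/(331/180 - 18) = 1/(-2909/180) = -180/2909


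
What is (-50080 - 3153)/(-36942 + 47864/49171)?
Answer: 2617519843/1816427218 ≈ 1.4410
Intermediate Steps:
(-50080 - 3153)/(-36942 + 47864/49171) = -53233/(-36942 + 47864*(1/49171)) = -53233/(-36942 + 47864/49171) = -53233/(-1816427218/49171) = -53233*(-49171/1816427218) = 2617519843/1816427218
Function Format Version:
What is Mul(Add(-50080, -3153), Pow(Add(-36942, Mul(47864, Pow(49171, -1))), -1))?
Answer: Rational(2617519843, 1816427218) ≈ 1.4410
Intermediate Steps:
Mul(Add(-50080, -3153), Pow(Add(-36942, Mul(47864, Pow(49171, -1))), -1)) = Mul(-53233, Pow(Add(-36942, Mul(47864, Rational(1, 49171))), -1)) = Mul(-53233, Pow(Add(-36942, Rational(47864, 49171)), -1)) = Mul(-53233, Pow(Rational(-1816427218, 49171), -1)) = Mul(-53233, Rational(-49171, 1816427218)) = Rational(2617519843, 1816427218)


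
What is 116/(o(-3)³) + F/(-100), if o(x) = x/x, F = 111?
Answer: 11489/100 ≈ 114.89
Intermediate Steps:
o(x) = 1
116/(o(-3)³) + F/(-100) = 116/(1³) + 111/(-100) = 116/1 + 111*(-1/100) = 116*1 - 111/100 = 116 - 111/100 = 11489/100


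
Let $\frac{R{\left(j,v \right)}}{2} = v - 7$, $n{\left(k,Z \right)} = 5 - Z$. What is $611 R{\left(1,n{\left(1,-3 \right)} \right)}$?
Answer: $1222$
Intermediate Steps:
$R{\left(j,v \right)} = -14 + 2 v$ ($R{\left(j,v \right)} = 2 \left(v - 7\right) = 2 \left(-7 + v\right) = -14 + 2 v$)
$611 R{\left(1,n{\left(1,-3 \right)} \right)} = 611 \left(-14 + 2 \left(5 - -3\right)\right) = 611 \left(-14 + 2 \left(5 + 3\right)\right) = 611 \left(-14 + 2 \cdot 8\right) = 611 \left(-14 + 16\right) = 611 \cdot 2 = 1222$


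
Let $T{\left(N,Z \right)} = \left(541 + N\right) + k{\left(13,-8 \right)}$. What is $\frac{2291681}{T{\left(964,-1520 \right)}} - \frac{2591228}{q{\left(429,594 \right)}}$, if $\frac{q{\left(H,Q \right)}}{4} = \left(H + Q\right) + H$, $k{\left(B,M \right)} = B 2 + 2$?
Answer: $\frac{37054487}{35332} \approx 1048.8$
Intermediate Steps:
$k{\left(B,M \right)} = 2 + 2 B$ ($k{\left(B,M \right)} = 2 B + 2 = 2 + 2 B$)
$q{\left(H,Q \right)} = 4 Q + 8 H$ ($q{\left(H,Q \right)} = 4 \left(\left(H + Q\right) + H\right) = 4 \left(Q + 2 H\right) = 4 Q + 8 H$)
$T{\left(N,Z \right)} = 569 + N$ ($T{\left(N,Z \right)} = \left(541 + N\right) + \left(2 + 2 \cdot 13\right) = \left(541 + N\right) + \left(2 + 26\right) = \left(541 + N\right) + 28 = 569 + N$)
$\frac{2291681}{T{\left(964,-1520 \right)}} - \frac{2591228}{q{\left(429,594 \right)}} = \frac{2291681}{569 + 964} - \frac{2591228}{4 \cdot 594 + 8 \cdot 429} = \frac{2291681}{1533} - \frac{2591228}{2376 + 3432} = 2291681 \cdot \frac{1}{1533} - \frac{2591228}{5808} = \frac{327383}{219} - \frac{647807}{1452} = \frac{37054487}{35332}$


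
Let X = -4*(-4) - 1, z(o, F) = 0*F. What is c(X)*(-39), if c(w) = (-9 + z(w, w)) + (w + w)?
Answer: -819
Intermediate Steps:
z(o, F) = 0
X = 15 (X = 16 - 1 = 15)
c(w) = -9 + 2*w (c(w) = (-9 + 0) + (w + w) = -9 + 2*w)
c(X)*(-39) = (-9 + 2*15)*(-39) = (-9 + 30)*(-39) = 21*(-39) = -819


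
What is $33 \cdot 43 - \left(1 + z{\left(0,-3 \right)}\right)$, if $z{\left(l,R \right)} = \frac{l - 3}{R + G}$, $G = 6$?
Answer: $1419$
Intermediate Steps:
$z{\left(l,R \right)} = \frac{-3 + l}{6 + R}$ ($z{\left(l,R \right)} = \frac{l - 3}{R + 6} = \frac{-3 + l}{6 + R}$)
$33 \cdot 43 - \left(1 + z{\left(0,-3 \right)}\right) = 33 \cdot 43 - \left(1 + \frac{-3 + 0}{6 - 3}\right) = 1419 - \left(1 + \frac{1}{3} \left(-3\right)\right) = 1419 - 0 = 1419 + \left(-1 + 1\right) = 1419 + 0 = 1419$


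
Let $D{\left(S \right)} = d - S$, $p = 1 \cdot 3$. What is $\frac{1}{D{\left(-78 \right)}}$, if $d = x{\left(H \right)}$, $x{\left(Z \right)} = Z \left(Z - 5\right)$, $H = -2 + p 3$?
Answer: $\frac{1}{92} \approx 0.01087$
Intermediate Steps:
$p = 3$
$H = 7$ ($H = -2 + 3 \cdot 3 = -2 + 9 = 7$)
$x{\left(Z \right)} = Z \left(-5 + Z\right)$
$d = 14$ ($d = 7 \left(-5 + 7\right) = 7 \cdot 2 = 14$)
$D{\left(S \right)} = 14 - S$
$\frac{1}{D{\left(-78 \right)}} = \frac{1}{14 - -78} = \frac{1}{14 + 78} = \frac{1}{92}$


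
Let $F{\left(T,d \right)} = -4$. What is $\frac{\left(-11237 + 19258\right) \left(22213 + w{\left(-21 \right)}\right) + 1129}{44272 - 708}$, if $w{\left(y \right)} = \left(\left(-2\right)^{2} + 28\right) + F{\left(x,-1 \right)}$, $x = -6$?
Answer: $\frac{89198095}{21782} \approx 4095.0$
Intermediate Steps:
$w{\left(y \right)} = 28$ ($w{\left(y \right)} = \left(\left(-2\right)^{2} + 28\right) - 4 = \left(4 + 28\right) - 4 = 32 - 4 = 28$)
$\frac{\left(-11237 + 19258\right) \left(22213 + w{\left(-21 \right)}\right) + 1129}{44272 - 708} = \frac{\left(-11237 + 19258\right) \left(22213 + 28\right) + 1129}{44272 - 708} = \frac{8021 \cdot 22241 + 1129}{43564} = \left(178395061 + 1129\right) \frac{1}{43564} = 178396190 \cdot \frac{1}{43564} = \frac{89198095}{21782}$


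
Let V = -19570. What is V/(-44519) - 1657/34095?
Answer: 593471167/1517875305 ≈ 0.39099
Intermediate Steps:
V/(-44519) - 1657/34095 = -19570/(-44519) - 1657/34095 = -19570*(-1/44519) - 1657*1/34095 = 19570/44519 - 1657/34095 = 593471167/1517875305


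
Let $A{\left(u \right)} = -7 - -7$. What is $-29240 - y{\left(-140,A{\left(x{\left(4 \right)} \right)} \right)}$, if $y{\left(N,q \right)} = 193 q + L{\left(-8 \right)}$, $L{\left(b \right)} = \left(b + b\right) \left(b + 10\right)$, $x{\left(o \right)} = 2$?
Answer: $-29208$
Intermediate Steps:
$A{\left(u \right)} = 0$ ($A{\left(u \right)} = -7 + 7 = 0$)
$L{\left(b \right)} = 2 b \left(10 + b\right)$
$y{\left(N,q \right)} = -32 + 193 q$ ($y{\left(N,q \right)} = 193 q + 2 \left(-8\right) \left(10 - 8\right) = 193 q + 2 \left(-8\right) 2 = 193 q - 32 = -32 + 193 q$)
$-29240 - y{\left(-140,A{\left(x{\left(4 \right)} \right)} \right)} = -29240 - \left(-32 + 193 \cdot 0\right) = -29240 - \left(-32 + 0\right) = -29240 - -32 = -29240 + 32 = -29208$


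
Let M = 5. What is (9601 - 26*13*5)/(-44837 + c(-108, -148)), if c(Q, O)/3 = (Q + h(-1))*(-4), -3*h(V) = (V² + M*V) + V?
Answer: -7911/43561 ≈ -0.18161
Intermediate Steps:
h(V) = -2*V - V²/3 (h(V) = -((V² + 5*V) + V)/3 = -(V² + 6*V)/3 = -2*V - V²/3)
c(Q, O) = -20 - 12*Q (c(Q, O) = 3*((Q - ⅓*(-1)*(6 - 1))*(-4)) = 3*((Q - ⅓*(-1)*5)*(-4)) = 3*((Q + 5/3)*(-4)) = 3*((5/3 + Q)*(-4)) = 3*(-20/3 - 4*Q) = -20 - 12*Q)
(9601 - 26*13*5)/(-44837 + c(-108, -148)) = (9601 - 26*13*5)/(-44837 + (-20 - 12*(-108))) = (9601 - 338*5)/(-44837 + (-20 + 1296)) = (9601 - 1690)/(-44837 + 1276) = 7911/(-43561) = 7911*(-1/43561) = -7911/43561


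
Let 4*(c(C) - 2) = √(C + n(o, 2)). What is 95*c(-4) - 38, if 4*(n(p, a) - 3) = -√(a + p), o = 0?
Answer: 152 + 95*√(-4 - √2)/8 ≈ 152.0 + 27.631*I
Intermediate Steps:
n(p, a) = 3 - √(a + p)/4 (n(p, a) = 3 + (-√(a + p))/4 = 3 - √(a + p)/4)
c(C) = 2 + √(3 + C - √2/4)/4 (c(C) = 2 + √(C + (3 - √(2 + 0)/4))/4 = 2 + √(C + (3 - √2/4))/4 = 2 + √(3 + C - √2/4)/4)
95*c(-4) - 38 = 95*(2 + √(12 - √2 + 4*(-4))/8) - 38 = 95*(2 + √(12 - √2 - 16)/8) - 38 = 95*(2 + √(-4 - √2)/8) - 38 = (190 + 95*√(-4 - √2)/8) - 38 = 152 + 95*√(-4 - √2)/8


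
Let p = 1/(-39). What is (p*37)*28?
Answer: -1036/39 ≈ -26.564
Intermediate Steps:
p = -1/39 ≈ -0.025641
(p*37)*28 = -1/39*37*28 = -37/39*28 = -1036/39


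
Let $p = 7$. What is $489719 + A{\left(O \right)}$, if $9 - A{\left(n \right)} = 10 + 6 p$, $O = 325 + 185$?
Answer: $489676$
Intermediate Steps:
$O = 510$
$A{\left(n \right)} = -43$ ($A{\left(n \right)} = 9 - \left(10 + 6 \cdot 7\right) = 9 - \left(10 + 42\right) = 9 - 52 = -43$)
$489719 + A{\left(O \right)} = 489719 - 43 = 489676$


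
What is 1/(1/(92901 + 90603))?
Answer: 183504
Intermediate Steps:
1/(1/(92901 + 90603)) = 1/(1/183504) = 183504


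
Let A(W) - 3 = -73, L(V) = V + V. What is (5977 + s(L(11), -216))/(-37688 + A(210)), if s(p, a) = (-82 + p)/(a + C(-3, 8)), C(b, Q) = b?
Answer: -145447/918778 ≈ -0.15830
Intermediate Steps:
L(V) = 2*V
A(W) = -70 (A(W) = 3 - 73 = -70)
s(p, a) = (-82 + p)/(-3 + a) (s(p, a) = (-82 + p)/(a - 3) = (-82 + p)/(-3 + a))
(5977 + s(L(11), -216))/(-37688 + A(210)) = (5977 + (-82 + 2*11)/(-3 - 216))/(-37688 - 70) = (5977 + (-82 + 22)/(-219))/(-37758) = (5977 - 1/219*(-60))*(-1/37758) = (5977 + 20/73)*(-1/37758) = (436341/73)*(-1/37758) = -145447/918778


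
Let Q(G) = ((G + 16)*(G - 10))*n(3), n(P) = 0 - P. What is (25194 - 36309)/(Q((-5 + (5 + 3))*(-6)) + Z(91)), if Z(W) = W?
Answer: 11115/77 ≈ 144.35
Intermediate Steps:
n(P) = -P
Q(G) = -3*(-10 + G)*(16 + G) (Q(G) = ((G + 16)*(G - 10))*(-1*3) = ((16 + G)*(-10 + G))*(-3) = ((-10 + G)*(16 + G))*(-3) = -3*(-10 + G)*(16 + G))
(25194 - 36309)/(Q((-5 + (5 + 3))*(-6)) + Z(91)) = (25194 - 36309)/((480 - 18*(-5 + (5 + 3))*(-6) - 3*36*(-5 + (5 + 3))²) + 91) = -11115/((480 - 18*(-5 + 8)*(-6) - 3*36*(-5 + 8)²) + 91) = -11115/((480 - 54*(-6) - 3*(3*(-6))²) + 91) = -11115/((480 - 18*(-18) - 3*(-18)²) + 91) = -11115/((480 + 324 - 3*324) + 91) = -11115/((480 + 324 - 972) + 91) = -11115/(-168 + 91) = -11115/(-77) = -11115*(-1/77) = 11115/77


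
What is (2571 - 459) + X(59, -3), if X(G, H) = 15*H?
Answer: 2067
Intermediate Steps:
(2571 - 459) + X(59, -3) = (2571 - 459) + 15*(-3) = 2112 - 45 = 2067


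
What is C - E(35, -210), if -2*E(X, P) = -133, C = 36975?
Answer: 73817/2 ≈ 36909.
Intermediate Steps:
E(X, P) = 133/2 (E(X, P) = -½*(-133) = 133/2)
C - E(35, -210) = 36975 - 1*133/2 = 36975 - 133/2 = 73817/2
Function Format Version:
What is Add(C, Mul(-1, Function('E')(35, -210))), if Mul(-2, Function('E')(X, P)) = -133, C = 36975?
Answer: Rational(73817, 2) ≈ 36909.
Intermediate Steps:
Function('E')(X, P) = Rational(133, 2) (Function('E')(X, P) = Mul(Rational(-1, 2), -133) = Rational(133, 2))
Add(C, Mul(-1, Function('E')(35, -210))) = Add(36975, Mul(-1, Rational(133, 2))) = Add(36975, Rational(-133, 2)) = Rational(73817, 2)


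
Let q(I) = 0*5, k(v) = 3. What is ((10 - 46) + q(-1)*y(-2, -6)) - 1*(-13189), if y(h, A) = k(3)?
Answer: 13153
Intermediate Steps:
y(h, A) = 3
q(I) = 0
((10 - 46) + q(-1)*y(-2, -6)) - 1*(-13189) = ((10 - 46) + 0*3) - 1*(-13189) = (-36 + 0) + 13189 = -36 + 13189 = 13153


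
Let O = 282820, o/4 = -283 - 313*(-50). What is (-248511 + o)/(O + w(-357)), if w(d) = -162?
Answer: -187043/282658 ≈ -0.66173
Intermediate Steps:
o = 61468 (o = 4*(-283 - 313*(-50)) = 4*(-283 + 15650) = 4*15367 = 61468)
(-248511 + o)/(O + w(-357)) = (-248511 + 61468)/(282820 - 162) = -187043/282658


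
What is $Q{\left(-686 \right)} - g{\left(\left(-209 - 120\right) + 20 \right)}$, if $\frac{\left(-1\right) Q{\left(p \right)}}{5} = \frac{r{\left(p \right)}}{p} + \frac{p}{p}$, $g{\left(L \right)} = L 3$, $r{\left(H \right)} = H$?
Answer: $917$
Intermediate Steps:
$g{\left(L \right)} = 3 L$
$Q{\left(p \right)} = -10$ ($Q{\left(p \right)} = - 5 \left(\frac{p}{p} + \frac{p}{p}\right) = - 5 \left(1 + 1\right) = \left(-5\right) 2 = -10$)
$Q{\left(-686 \right)} - g{\left(\left(-209 - 120\right) + 20 \right)} = -10 - 3 \left(\left(-209 - 120\right) + 20\right) = -10 - 3 \left(-329 + 20\right) = -10 - 3 \left(-309\right) = -10 - -927 = -10 + 927 = 917$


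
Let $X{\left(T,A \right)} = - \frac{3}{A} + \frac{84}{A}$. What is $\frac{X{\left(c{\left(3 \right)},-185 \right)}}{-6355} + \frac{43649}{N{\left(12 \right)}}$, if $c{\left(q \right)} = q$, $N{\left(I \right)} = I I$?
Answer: $\frac{51317049739}{169297200} \approx 303.12$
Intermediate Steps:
$N{\left(I \right)} = I^{2}$
$X{\left(T,A \right)} = \frac{81}{A}$
$\frac{X{\left(c{\left(3 \right)},-185 \right)}}{-6355} + \frac{43649}{N{\left(12 \right)}} = \frac{81 \frac{1}{-185}}{-6355} + \frac{43649}{12^{2}} = 81 \left(- \frac{1}{185}\right) \left(- \frac{1}{6355}\right) + \frac{43649}{144} = \left(- \frac{81}{185}\right) \left(- \frac{1}{6355}\right) + 43649 \cdot \frac{1}{144} = \frac{81}{1175675} + \frac{43649}{144} = \frac{51317049739}{169297200}$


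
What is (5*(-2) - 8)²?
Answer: 324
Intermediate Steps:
(5*(-2) - 8)² = (-10 - 8)² = (-18)² = 324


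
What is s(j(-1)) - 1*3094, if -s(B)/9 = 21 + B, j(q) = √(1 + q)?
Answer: -3283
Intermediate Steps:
s(B) = -189 - 9*B (s(B) = -9*(21 + B) = -189 - 9*B)
s(j(-1)) - 1*3094 = (-189 - 9*√(1 - 1)) - 1*3094 = (-189 - 9*√0) - 3094 = (-189 - 9*0) - 3094 = (-189 + 0) - 3094 = -189 - 3094 = -3283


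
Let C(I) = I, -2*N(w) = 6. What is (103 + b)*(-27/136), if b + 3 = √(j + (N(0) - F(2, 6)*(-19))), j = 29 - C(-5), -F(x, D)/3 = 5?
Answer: -675/34 - 27*I*√254/136 ≈ -19.853 - 3.164*I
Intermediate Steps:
N(w) = -3 (N(w) = -½*6 = -3)
F(x, D) = -15 (F(x, D) = -3*5 = -15)
j = 34 (j = 29 - 1*(-5) = 29 + 5 = 34)
b = -3 + I*√254 (b = -3 + √(34 + (-3 - (-15)*(-19))) = -3 + √(34 + (-3 - 1*285)) = -3 + √(34 + (-3 - 285)) = -3 + √(34 - 288) = -3 + √(-254) = -3 + I*√254 ≈ -3.0 + 15.937*I)
(103 + b)*(-27/136) = (103 + (-3 + I*√254))*(-27/136) = (100 + I*√254)*(-27*1/136) = (100 + I*√254)*(-27/136) = -675/34 - 27*I*√254/136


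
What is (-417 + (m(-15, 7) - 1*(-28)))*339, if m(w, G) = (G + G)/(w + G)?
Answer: -529857/4 ≈ -1.3246e+5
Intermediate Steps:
m(w, G) = 2*G/(G + w) (m(w, G) = (2*G)/(G + w) = 2*G/(G + w))
(-417 + (m(-15, 7) - 1*(-28)))*339 = (-417 + (2*7/(7 - 15) - 1*(-28)))*339 = (-417 + (2*7/(-8) + 28))*339 = (-417 + (2*7*(-1/8) + 28))*339 = (-417 + (-7/4 + 28))*339 = (-417 + 105/4)*339 = -1563/4*339 = -529857/4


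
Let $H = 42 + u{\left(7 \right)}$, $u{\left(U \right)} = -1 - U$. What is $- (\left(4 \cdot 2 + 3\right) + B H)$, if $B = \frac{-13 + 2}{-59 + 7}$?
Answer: $- \frac{473}{26} \approx -18.192$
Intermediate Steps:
$B = \frac{11}{52}$ ($B = - \frac{11}{-52} = \left(-11\right) \left(- \frac{1}{52}\right) = \frac{11}{52} \approx 0.21154$)
$H = 34$ ($H = 42 - 8 = 34$)
$- (\left(4 \cdot 2 + 3\right) + B H) = - (\left(4 \cdot 2 + 3\right) + \frac{11}{52} \cdot 34) = - (\left(8 + 3\right) + \frac{187}{26}) = - (11 + \frac{187}{26}) = \left(-1\right) \frac{473}{26} = - \frac{473}{26}$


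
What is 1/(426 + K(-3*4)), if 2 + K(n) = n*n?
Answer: 1/568 ≈ 0.0017606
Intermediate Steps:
K(n) = -2 + n² (K(n) = -2 + n*n = -2 + n²)
1/(426 + K(-3*4)) = 1/(426 + (-2 + (-3*4)²)) = 1/(426 + (-2 + (-12)²)) = 1/(426 + (-2 + 144)) = 1/(426 + 142) = 1/568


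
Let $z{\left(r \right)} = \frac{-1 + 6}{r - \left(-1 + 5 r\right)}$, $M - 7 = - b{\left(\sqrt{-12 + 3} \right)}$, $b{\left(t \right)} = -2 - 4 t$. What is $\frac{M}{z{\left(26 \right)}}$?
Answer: $- \frac{927}{5} - \frac{1236 i}{5} \approx -185.4 - 247.2 i$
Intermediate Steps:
$M = 9 + 12 i$ ($M = 7 - \left(-2 - 4 \sqrt{-12 + 3}\right) = 7 - \left(-2 - 4 \sqrt{-9}\right) = 7 - \left(-2 - 4 \cdot 3 i\right) = 7 - \left(-2 - 12 i\right) = 7 + \left(2 + 12 i\right) = 9 + 12 i \approx 9.0 + 12.0 i$)
$z{\left(r \right)} = \frac{5}{1 - 4 r}$
$\frac{M}{z{\left(26 \right)}} = \frac{9 + 12 i}{\left(-5\right) \frac{1}{-1 + 4 \cdot 26}} = \frac{9 + 12 i}{\left(-5\right) \frac{1}{-1 + 104}} = \frac{9 + 12 i}{\left(-5\right) \frac{1}{103}} = \frac{9 + 12 i}{- \frac{5}{103}} = \left(9 + 12 i\right) \left(- \frac{103}{5}\right) = - \frac{927}{5} - \frac{1236 i}{5}$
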